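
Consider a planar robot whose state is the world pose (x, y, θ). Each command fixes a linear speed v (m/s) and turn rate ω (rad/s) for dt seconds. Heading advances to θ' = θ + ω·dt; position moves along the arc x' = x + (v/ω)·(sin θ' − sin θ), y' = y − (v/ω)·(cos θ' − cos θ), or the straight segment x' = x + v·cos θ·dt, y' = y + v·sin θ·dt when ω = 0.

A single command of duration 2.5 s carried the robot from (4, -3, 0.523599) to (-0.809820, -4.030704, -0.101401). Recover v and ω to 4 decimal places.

Δθ = -0.101401 − 0.523599 = -0.625000
ω = Δθ/dt = -0.625000/2.5 = -0.2500
R = Δx/(sin θ' − sin θ) = 8.0000
v = R·ω = 8.0000·-0.2500 = -2.0000

v = -2.0000, ω = -0.2500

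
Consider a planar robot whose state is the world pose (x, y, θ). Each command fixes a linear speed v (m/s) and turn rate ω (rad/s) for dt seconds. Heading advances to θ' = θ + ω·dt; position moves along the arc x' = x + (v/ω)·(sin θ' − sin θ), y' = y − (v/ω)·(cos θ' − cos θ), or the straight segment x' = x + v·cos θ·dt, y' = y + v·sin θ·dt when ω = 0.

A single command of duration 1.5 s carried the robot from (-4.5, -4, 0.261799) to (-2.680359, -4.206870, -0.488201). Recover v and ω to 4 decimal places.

v = 1.2500, ω = -0.5000

Δθ = -0.488201 − 0.261799 = -0.750000
ω = Δθ/dt = -0.750000/1.5 = -0.5000
R = Δx/(sin θ' − sin θ) = -2.5000
v = R·ω = -2.5000·-0.5000 = 1.2500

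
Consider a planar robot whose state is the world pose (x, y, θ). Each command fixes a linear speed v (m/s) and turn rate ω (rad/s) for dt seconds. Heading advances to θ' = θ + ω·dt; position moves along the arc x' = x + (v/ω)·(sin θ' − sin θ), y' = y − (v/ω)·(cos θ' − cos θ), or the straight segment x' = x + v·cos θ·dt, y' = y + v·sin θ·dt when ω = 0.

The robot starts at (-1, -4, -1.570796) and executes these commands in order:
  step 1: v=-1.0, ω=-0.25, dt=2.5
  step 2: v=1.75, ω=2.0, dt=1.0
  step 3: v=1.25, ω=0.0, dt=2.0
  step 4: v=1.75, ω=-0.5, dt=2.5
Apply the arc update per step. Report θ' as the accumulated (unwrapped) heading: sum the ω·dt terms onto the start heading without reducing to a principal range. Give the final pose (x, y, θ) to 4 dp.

(5.5395, -6.5130, -1.4458)

step 1: θ'=-2.1958 (R=4.0000) → pose (-0.2439, -1.6596, -2.1958)
step 2: θ'=-0.1958 (R=0.8750) → pose (0.2955, -3.0299, -0.1958)
step 3: θ'=-0.1958 (straight) → pose (2.7477, -3.5162, -0.1958)
step 4: θ'=-1.4458 (R=-3.5000) → pose (5.5395, -6.5130, -1.4458)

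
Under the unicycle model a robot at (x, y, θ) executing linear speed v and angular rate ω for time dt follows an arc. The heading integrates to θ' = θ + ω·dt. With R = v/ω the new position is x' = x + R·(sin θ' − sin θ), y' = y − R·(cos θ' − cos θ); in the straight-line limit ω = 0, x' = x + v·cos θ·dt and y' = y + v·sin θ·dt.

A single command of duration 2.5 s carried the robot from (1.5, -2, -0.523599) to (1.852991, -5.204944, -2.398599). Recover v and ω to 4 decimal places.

Δθ = -2.398599 − -0.523599 = -1.875000
ω = Δθ/dt = -1.875000/2.5 = -0.7500
R = −Δy/(cos θ' − cos θ) = -2.0000
v = R·ω = -2.0000·-0.7500 = 1.5000

v = 1.5000, ω = -0.7500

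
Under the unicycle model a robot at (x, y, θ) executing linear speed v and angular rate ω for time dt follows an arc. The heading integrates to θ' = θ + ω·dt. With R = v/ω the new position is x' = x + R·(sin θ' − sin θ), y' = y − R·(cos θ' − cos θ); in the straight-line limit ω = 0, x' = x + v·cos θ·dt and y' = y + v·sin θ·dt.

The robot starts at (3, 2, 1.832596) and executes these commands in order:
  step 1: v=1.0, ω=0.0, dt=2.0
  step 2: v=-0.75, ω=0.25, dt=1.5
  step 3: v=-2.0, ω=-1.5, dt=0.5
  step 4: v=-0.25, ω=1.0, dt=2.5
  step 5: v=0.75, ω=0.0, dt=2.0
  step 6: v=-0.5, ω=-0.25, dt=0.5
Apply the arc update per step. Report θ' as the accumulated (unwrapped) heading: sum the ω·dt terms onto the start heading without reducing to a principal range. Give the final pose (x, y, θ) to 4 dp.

(2.8059, 0.8598, 3.8326)

step 1: θ'=1.8326 (straight) → pose (2.4824, 3.9319, 1.8326)
step 2: θ'=2.2076 (R=-3.0000) → pose (2.9681, 2.9244, 2.2076)
step 3: θ'=1.4576 (R=1.3333) → pose (3.2209, 1.9810, 1.4576)
step 4: θ'=3.9576 (R=-0.2500) → pose (3.6514, 1.7815, 3.9576)
step 5: θ'=3.9576 (straight) → pose (2.6237, 0.6888, 3.9576)
step 6: θ'=3.8326 (R=2.0000) → pose (2.8059, 0.8598, 3.8326)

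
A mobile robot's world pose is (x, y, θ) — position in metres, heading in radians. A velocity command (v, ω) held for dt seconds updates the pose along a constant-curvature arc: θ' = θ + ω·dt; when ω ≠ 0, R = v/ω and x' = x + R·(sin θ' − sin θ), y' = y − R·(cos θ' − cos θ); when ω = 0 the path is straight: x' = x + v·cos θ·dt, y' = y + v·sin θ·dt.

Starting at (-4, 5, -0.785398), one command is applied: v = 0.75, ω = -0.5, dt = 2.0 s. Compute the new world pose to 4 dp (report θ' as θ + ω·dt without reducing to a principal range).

θ' = -0.7854 + -0.5·2.0 = -1.7854
R = v/ω = 0.75/-0.5 = -1.5000
x' = -4 + -1.5000·(sin -1.7854 − sin -0.7854) = -3.5951
y' = 5 − -1.5000·(cos -1.7854 − cos -0.7854) = 3.6199

(-3.5951, 3.6199, -1.7854)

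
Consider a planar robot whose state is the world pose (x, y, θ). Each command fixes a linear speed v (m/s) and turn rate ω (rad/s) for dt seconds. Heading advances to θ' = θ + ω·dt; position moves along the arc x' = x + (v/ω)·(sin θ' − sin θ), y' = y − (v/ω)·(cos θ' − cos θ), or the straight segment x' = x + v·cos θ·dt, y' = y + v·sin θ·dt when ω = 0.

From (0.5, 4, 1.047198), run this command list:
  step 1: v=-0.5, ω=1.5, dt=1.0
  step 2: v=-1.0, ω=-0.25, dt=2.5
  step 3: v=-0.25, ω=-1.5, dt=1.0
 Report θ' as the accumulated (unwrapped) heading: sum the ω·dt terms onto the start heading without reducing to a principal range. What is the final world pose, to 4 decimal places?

(2.0294, 1.4107, 0.4222)

step 1: θ'=2.5472 (R=-0.3333) → pose (0.6020, 3.5572, 2.5472)
step 2: θ'=1.9222 (R=4.0000) → pose (2.1175, 1.6201, 1.9222)
step 3: θ'=0.4222 (R=0.1667) → pose (2.0294, 1.4107, 0.4222)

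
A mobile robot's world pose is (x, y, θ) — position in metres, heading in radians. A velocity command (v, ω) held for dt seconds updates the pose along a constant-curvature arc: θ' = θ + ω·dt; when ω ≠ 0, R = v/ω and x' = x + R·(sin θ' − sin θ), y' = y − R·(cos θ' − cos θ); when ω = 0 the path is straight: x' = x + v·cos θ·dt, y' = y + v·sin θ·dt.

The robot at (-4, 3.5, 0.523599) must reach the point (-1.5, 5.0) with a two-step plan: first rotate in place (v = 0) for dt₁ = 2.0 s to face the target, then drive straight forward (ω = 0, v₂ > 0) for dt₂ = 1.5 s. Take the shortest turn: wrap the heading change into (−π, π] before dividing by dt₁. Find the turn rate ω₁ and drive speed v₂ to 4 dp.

heading to target = atan2(5−3.5, -1.5−-4) = 0.5404
Δθ = wrap(0.5404 − 0.5236) = 0.0168; ω₁ = Δθ/dt₁ = 0.0084
distance = √((-1.5−-4)² + (5−3.5)²) = 2.9155; v₂ = distance/dt₂ = 1.9437

ω₁ = 0.0084, v₂ = 1.9437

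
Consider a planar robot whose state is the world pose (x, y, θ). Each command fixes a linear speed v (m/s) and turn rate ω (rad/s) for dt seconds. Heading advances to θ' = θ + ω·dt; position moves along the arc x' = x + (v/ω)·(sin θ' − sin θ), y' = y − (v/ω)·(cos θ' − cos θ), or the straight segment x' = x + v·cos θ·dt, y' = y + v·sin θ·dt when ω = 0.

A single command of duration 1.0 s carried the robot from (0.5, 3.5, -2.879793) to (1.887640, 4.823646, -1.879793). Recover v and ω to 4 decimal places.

v = -2.0000, ω = 1.0000

Δθ = -1.879793 − -2.879793 = 1.000000
ω = Δθ/dt = 1.000000/1.0 = 1.0000
R = Δx/(sin θ' − sin θ) = -2.0000
v = R·ω = -2.0000·1.0000 = -2.0000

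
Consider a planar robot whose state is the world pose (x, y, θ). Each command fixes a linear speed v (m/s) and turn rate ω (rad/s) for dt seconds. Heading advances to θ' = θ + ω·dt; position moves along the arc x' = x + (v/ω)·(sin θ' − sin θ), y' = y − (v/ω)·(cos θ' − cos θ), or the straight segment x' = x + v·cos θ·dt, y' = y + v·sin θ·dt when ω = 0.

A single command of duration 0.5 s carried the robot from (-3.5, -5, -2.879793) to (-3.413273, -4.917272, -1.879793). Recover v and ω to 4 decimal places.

v = -0.2500, ω = 2.0000

Δθ = -1.879793 − -2.879793 = 1.000000
ω = Δθ/dt = 1.000000/0.5 = 2.0000
R = Δx/(sin θ' − sin θ) = -0.1250
v = R·ω = -0.1250·2.0000 = -0.2500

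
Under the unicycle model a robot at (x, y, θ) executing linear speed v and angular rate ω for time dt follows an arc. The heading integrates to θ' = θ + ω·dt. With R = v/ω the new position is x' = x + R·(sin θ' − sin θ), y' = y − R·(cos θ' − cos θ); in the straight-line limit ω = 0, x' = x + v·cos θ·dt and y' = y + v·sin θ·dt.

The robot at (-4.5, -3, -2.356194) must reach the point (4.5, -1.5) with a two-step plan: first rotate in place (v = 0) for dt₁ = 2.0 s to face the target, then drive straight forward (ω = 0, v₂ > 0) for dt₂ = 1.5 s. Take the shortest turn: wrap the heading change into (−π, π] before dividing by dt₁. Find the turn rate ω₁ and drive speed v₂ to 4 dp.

ω₁ = 1.2607, v₂ = 6.0828

heading to target = atan2(-1.5−-3, 4.5−-4.5) = 0.1651
Δθ = wrap(0.1651 − -2.3562) = 2.5213; ω₁ = Δθ/dt₁ = 1.2607
distance = √((4.5−-4.5)² + (-1.5−-3)²) = 9.1241; v₂ = distance/dt₂ = 6.0828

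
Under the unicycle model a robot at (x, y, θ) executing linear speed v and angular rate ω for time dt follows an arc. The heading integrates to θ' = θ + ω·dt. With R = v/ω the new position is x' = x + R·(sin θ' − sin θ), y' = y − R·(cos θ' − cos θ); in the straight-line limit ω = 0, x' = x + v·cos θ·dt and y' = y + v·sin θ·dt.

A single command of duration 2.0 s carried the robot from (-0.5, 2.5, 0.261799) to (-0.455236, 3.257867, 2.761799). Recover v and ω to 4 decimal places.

Δθ = 2.761799 − 0.261799 = 2.500000
ω = Δθ/dt = 2.500000/2.0 = 1.2500
R = −Δy/(cos θ' − cos θ) = 0.4000
v = R·ω = 0.4000·1.2500 = 0.5000

v = 0.5000, ω = 1.2500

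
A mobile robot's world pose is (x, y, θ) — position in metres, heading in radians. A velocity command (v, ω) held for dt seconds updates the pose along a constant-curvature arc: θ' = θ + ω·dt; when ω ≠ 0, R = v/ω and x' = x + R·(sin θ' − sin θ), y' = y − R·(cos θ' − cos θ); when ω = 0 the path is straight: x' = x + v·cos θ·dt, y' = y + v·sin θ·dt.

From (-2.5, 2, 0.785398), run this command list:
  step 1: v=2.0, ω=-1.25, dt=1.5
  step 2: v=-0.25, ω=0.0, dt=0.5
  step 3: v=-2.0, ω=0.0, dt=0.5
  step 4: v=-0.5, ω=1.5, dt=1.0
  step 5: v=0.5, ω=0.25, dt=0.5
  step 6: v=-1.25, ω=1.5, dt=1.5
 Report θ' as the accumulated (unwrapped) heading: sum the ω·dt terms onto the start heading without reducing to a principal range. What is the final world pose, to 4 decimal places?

(-0.5425, 1.3738, 2.7854)

step 1: θ'=-1.0896 (R=-1.6000) → pose (0.0497, 1.6092, -1.0896)
step 2: θ'=-1.0896 (straight) → pose (-0.0082, 1.7200, -1.0896)
step 3: θ'=-1.0896 (straight) → pose (-0.4710, 2.6064, -1.0896)
step 4: θ'=0.4104 (R=-0.3333) → pose (-0.8995, 2.7578, 0.4104)
step 5: θ'=0.5354 (R=2.0000) → pose (-0.6771, 2.8716, 0.5354)
step 6: θ'=2.7854 (R=-0.8333) → pose (-0.5425, 1.3738, 2.7854)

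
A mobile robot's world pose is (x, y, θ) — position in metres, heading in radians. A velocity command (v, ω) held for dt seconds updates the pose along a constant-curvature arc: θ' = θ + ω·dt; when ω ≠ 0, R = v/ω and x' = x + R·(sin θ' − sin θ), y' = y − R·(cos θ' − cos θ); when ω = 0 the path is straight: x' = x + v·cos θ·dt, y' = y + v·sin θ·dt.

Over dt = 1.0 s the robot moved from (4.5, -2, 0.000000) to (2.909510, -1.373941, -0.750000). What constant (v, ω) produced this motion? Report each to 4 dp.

Δθ = -0.750000 − 0.000000 = -0.750000
ω = Δθ/dt = -0.750000/1.0 = -0.7500
R = Δx/(sin θ' − sin θ) = 2.3333
v = R·ω = 2.3333·-0.7500 = -1.7500

v = -1.7500, ω = -0.7500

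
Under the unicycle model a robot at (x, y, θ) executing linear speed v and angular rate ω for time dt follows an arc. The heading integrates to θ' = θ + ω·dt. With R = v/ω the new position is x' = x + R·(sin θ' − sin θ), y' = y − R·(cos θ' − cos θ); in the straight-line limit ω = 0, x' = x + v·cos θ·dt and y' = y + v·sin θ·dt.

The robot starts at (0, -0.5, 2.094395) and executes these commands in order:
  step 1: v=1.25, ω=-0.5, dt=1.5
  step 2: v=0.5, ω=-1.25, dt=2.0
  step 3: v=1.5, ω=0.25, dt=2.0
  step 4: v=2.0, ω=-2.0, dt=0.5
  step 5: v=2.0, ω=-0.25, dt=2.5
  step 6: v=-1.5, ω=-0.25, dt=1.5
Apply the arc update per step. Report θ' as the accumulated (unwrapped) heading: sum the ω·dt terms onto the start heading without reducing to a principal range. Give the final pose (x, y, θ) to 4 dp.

step 1: θ'=1.3444 (R=-2.5000) → pose (-0.2711, 1.3112, 1.3444)
step 2: θ'=-1.1556 (R=-0.4000) → pose (0.4847, 1.3827, -1.1556)
step 3: θ'=-0.6556 (R=6.0000) → pose (2.3171, -0.9531, -0.6556)
step 4: θ'=-1.6556 (R=-1.0000) → pose (2.7038, -1.8305, -1.6556)
step 5: θ'=-2.2806 (R=-8.0000) → pose (0.8005, -6.3664, -2.2806)
step 6: θ'=-2.6556 (R=6.0000) → pose (2.5489, -4.9712, -2.6556)

(2.5489, -4.9712, -2.6556)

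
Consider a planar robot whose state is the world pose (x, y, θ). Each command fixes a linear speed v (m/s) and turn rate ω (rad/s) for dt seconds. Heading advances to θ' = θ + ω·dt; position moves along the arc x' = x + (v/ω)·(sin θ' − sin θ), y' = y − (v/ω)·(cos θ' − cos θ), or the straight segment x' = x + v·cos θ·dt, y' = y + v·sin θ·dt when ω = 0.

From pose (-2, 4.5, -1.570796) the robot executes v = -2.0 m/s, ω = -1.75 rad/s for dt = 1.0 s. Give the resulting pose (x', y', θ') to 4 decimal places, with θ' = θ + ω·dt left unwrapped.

(-0.6534, 5.6246, -3.3208)

θ' = -1.5708 + -1.75·1.0 = -3.3208
R = v/ω = -2.0/-1.75 = 1.1429
x' = -2 + 1.1429·(sin -3.3208 − sin -1.5708) = -0.6534
y' = 4.5 − 1.1429·(cos -3.3208 − cos -1.5708) = 5.6246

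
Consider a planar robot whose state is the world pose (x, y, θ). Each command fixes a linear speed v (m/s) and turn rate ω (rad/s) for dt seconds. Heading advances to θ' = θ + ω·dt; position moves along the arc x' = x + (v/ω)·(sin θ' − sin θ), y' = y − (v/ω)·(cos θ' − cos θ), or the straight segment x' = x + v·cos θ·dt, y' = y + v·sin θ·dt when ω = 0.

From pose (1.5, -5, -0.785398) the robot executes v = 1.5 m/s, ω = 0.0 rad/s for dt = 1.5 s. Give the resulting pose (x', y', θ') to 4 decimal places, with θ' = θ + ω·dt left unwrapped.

θ' = -0.7854 + 0.0·1.5 = -0.7854
ω = 0 → straight: x' = 1.5 + 1.5·cos(-0.7854)·1.5 = 3.0910
y' = -5 + 1.5·sin(-0.7854)·1.5 = -6.5910

(3.0910, -6.5910, -0.7854)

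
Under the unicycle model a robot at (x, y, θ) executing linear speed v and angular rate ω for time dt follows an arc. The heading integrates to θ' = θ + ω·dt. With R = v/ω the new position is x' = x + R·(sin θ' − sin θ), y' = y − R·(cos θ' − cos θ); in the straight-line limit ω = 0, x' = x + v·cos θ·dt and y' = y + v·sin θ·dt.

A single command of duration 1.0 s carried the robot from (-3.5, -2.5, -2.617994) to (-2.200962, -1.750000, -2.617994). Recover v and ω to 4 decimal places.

Δθ = -2.617994 − -2.617994 = 0.000000
ω = Δθ/dt = 0.000000/1.0 = 0.0000
ω = 0 → v = (Δx·cos θ + Δy·sin θ)/dt = -1.5000

v = -1.5000, ω = 0.0000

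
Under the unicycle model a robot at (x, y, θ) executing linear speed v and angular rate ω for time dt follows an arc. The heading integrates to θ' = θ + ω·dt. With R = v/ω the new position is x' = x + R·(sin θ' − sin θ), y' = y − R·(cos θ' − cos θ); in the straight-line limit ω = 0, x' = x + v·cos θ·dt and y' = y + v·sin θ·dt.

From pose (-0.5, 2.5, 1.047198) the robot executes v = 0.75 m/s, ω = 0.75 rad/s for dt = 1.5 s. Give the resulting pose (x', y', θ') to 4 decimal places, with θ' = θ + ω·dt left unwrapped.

(-0.5415, 3.5658, 2.1722)

θ' = 1.0472 + 0.75·1.5 = 2.1722
R = v/ω = 0.75/0.75 = 1.0000
x' = -0.5 + 1.0000·(sin 2.1722 − sin 1.0472) = -0.5415
y' = 2.5 − 1.0000·(cos 2.1722 − cos 1.0472) = 3.5658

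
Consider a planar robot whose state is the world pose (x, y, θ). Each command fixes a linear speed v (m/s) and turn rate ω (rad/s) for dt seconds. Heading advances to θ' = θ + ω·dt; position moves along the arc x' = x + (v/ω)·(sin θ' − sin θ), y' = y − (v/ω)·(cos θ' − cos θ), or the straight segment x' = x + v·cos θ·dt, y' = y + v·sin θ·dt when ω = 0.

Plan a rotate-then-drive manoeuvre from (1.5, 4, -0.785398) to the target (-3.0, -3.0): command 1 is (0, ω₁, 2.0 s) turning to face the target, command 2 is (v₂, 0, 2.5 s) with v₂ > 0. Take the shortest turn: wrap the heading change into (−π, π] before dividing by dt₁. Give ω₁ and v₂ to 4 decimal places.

heading to target = atan2(-3−4, -3−1.5) = -2.1421
Δθ = wrap(-2.1421 − -0.7854) = -1.3567; ω₁ = Δθ/dt₁ = -0.6784
distance = √((-3−1.5)² + (-3−4)²) = 8.3217; v₂ = distance/dt₂ = 3.3287

ω₁ = -0.6784, v₂ = 3.3287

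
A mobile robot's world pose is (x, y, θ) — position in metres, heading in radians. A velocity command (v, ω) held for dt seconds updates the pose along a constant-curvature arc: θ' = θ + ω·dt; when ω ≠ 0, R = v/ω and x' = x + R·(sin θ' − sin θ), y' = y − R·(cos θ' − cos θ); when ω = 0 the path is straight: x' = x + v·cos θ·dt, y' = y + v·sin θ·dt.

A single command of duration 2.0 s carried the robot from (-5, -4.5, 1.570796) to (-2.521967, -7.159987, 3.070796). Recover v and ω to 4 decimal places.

Δθ = 3.070796 − 1.570796 = 1.500000
ω = Δθ/dt = 1.500000/2.0 = 0.7500
R = −Δy/(cos θ' − cos θ) = -2.6667
v = R·ω = -2.6667·0.7500 = -2.0000

v = -2.0000, ω = 0.7500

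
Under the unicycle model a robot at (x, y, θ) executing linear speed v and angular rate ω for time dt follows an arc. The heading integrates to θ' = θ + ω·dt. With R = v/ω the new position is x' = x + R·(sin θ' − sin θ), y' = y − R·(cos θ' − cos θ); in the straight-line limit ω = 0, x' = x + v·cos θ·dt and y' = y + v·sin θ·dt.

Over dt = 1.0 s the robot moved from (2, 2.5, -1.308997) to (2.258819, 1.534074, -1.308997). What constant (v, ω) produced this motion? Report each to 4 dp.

Δθ = -1.308997 − -1.308997 = 0.000000
ω = Δθ/dt = 0.000000/1.0 = 0.0000
ω = 0 → v = (Δx·cos θ + Δy·sin θ)/dt = 1.0000

v = 1.0000, ω = 0.0000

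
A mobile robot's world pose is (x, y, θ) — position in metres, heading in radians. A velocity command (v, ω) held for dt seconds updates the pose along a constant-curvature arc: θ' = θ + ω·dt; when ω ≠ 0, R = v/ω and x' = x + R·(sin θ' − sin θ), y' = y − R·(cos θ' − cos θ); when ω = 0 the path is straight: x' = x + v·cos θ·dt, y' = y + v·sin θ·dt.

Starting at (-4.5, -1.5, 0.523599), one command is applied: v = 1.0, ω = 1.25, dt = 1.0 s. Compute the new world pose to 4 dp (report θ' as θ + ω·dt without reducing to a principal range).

(-4.1164, -0.6460, 1.7736)

θ' = 0.5236 + 1.25·1.0 = 1.7736
R = v/ω = 1.0/1.25 = 0.8000
x' = -4.5 + 0.8000·(sin 1.7736 − sin 0.5236) = -4.1164
y' = -1.5 − 0.8000·(cos 1.7736 − cos 0.5236) = -0.6460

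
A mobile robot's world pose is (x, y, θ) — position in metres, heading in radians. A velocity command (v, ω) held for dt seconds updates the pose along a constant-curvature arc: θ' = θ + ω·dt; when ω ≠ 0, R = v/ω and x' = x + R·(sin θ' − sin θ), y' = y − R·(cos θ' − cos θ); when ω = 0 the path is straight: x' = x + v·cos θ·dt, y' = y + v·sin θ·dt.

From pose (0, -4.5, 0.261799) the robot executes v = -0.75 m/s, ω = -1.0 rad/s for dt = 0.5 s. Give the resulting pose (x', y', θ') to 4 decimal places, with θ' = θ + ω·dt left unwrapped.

(-0.3711, -4.5044, -0.2382)

θ' = 0.2618 + -1.0·0.5 = -0.2382
R = v/ω = -0.75/-1.0 = 0.7500
x' = 0 + 0.7500·(sin -0.2382 − sin 0.2618) = -0.3711
y' = -4.5 − 0.7500·(cos -0.2382 − cos 0.2618) = -4.5044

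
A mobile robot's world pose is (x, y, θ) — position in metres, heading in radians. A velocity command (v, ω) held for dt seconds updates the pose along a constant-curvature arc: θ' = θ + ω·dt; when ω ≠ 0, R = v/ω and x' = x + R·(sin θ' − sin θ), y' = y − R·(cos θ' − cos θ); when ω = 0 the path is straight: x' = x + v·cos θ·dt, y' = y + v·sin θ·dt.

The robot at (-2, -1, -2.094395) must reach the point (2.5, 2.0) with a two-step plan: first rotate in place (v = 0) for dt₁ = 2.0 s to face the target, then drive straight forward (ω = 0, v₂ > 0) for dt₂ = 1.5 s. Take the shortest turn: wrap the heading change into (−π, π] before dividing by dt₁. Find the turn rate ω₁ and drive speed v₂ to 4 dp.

heading to target = atan2(2−-1, 2.5−-2) = 0.5880
Δθ = wrap(0.5880 − -2.0944) = 2.6824; ω₁ = Δθ/dt₁ = 1.3412
distance = √((2.5−-2)² + (2−-1)²) = 5.4083; v₂ = distance/dt₂ = 3.6056

ω₁ = 1.3412, v₂ = 3.6056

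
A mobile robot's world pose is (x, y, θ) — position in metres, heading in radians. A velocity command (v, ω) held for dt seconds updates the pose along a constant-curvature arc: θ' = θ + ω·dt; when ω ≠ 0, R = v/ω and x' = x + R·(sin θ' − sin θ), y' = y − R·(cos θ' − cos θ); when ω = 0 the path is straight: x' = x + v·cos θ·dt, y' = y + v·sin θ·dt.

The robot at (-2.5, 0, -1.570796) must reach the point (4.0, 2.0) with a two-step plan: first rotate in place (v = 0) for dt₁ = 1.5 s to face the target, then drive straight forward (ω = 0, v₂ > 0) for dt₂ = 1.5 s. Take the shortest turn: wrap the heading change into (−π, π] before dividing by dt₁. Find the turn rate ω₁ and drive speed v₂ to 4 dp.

heading to target = atan2(2−0, 4−-2.5) = 0.2985
Δθ = wrap(0.2985 − -1.5708) = 1.8693; ω₁ = Δθ/dt₁ = 1.2462
distance = √((4−-2.5)² + (2−0)²) = 6.8007; v₂ = distance/dt₂ = 4.5338

ω₁ = 1.2462, v₂ = 4.5338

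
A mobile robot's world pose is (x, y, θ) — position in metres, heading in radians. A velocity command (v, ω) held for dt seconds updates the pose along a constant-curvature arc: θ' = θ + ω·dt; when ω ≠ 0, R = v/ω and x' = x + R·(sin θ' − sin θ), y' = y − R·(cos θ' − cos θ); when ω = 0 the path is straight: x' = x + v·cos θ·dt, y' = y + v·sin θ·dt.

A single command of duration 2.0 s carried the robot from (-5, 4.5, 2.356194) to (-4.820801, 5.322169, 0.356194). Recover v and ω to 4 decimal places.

Δθ = 0.356194 − 2.356194 = -2.000000
ω = Δθ/dt = -2.000000/2.0 = -1.0000
R = −Δy/(cos θ' − cos θ) = -0.5000
v = R·ω = -0.5000·-1.0000 = 0.5000

v = 0.5000, ω = -1.0000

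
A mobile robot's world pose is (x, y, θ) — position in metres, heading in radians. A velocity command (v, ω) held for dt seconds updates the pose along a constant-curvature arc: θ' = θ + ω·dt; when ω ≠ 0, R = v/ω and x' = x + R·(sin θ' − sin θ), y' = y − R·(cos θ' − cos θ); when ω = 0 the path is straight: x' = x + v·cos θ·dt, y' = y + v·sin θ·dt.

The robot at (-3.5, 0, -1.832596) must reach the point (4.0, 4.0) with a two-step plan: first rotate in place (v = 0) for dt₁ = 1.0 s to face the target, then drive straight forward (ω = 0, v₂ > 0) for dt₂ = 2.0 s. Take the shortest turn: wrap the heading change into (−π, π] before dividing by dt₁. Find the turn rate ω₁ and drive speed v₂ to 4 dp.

heading to target = atan2(4−0, 4−-3.5) = 0.4900
Δθ = wrap(0.4900 − -1.8326) = 2.3226; ω₁ = Δθ/dt₁ = 2.3226
distance = √((4−-3.5)² + (4−0)²) = 8.5000; v₂ = distance/dt₂ = 4.2500

ω₁ = 2.3226, v₂ = 4.2500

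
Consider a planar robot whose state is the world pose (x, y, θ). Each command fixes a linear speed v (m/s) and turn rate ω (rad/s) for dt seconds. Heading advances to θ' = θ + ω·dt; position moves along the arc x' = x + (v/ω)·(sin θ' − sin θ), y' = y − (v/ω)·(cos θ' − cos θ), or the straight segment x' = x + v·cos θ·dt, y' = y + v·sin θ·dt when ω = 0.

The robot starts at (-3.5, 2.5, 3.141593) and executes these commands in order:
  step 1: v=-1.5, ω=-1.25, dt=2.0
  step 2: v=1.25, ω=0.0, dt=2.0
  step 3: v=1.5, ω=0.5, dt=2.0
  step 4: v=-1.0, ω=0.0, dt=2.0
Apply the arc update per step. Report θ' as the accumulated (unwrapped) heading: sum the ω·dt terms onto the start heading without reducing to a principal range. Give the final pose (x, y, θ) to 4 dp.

(0.5596, 2.4555, 1.6416)

step 1: θ'=0.6416 (R=1.2000) → pose (-2.7818, 0.3386, 0.6416)
step 2: θ'=0.6416 (straight) → pose (-0.7790, 1.8348, 0.6416)
step 3: θ'=1.6416 (R=3.0000) → pose (0.4181, 4.4505, 1.6416)
step 4: θ'=1.6416 (straight) → pose (0.5596, 2.4555, 1.6416)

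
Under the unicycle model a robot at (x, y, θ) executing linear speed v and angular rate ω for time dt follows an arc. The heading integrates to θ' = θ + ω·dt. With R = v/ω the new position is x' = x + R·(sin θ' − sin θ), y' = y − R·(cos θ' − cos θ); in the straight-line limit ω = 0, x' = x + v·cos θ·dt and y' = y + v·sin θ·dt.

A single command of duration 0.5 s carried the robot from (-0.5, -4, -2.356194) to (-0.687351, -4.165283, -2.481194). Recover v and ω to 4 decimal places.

v = 0.5000, ω = -0.2500

Δθ = -2.481194 − -2.356194 = -0.125000
ω = Δθ/dt = -0.125000/0.5 = -0.2500
R = Δx/(sin θ' − sin θ) = -2.0000
v = R·ω = -2.0000·-0.2500 = 0.5000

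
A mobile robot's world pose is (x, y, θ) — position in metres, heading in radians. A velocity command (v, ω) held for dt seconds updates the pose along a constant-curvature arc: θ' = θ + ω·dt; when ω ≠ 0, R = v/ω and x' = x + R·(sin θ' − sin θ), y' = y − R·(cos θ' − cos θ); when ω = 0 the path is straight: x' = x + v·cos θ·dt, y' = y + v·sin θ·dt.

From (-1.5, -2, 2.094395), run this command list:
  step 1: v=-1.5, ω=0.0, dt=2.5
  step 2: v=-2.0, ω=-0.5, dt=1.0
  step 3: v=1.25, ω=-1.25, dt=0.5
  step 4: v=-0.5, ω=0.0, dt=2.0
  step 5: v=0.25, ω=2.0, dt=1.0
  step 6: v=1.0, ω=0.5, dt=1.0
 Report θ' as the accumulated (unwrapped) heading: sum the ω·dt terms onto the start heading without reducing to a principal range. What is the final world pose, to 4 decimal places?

step 1: θ'=2.0944 (straight) → pose (0.3750, -5.2476, 2.0944)
step 2: θ'=1.5944 (R=4.0000) → pose (0.9098, -7.1532, 1.5944)
step 3: θ'=0.9694 (R=-1.0000) → pose (1.0850, -6.5638, 0.9694)
step 4: θ'=0.9694 (straight) → pose (0.5192, -7.3884, 0.9694)
step 5: θ'=2.9694 (R=0.1250) → pose (0.4375, -7.1945, 2.9694)
step 6: θ'=3.4694 (R=2.0000) → pose (-0.5491, -7.2714, 3.4694)

(-0.5491, -7.2714, 3.4694)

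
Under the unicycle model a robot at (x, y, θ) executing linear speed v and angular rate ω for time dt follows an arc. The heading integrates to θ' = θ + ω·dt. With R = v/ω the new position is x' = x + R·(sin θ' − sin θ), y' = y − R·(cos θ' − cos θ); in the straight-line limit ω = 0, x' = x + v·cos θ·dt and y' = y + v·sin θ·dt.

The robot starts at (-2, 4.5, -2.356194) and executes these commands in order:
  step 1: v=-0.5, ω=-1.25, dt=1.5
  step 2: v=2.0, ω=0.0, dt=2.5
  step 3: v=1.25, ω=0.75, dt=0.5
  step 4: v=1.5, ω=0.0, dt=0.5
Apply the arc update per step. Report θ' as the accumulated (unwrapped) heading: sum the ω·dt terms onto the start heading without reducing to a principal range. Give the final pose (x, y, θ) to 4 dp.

step 1: θ'=-4.2312 (R=0.4000) → pose (-1.3626, 4.4023, -4.2312)
step 2: θ'=-4.2312 (straight) → pose (-3.6768, 8.8345, -4.2312)
step 3: θ'=-3.8562 (R=1.6667) → pose (-4.0620, 9.3220, -3.8562)
step 4: θ'=-3.8562 (straight) → pose (-4.6285, 9.8135, -3.8562)

(-4.6285, 9.8135, -3.8562)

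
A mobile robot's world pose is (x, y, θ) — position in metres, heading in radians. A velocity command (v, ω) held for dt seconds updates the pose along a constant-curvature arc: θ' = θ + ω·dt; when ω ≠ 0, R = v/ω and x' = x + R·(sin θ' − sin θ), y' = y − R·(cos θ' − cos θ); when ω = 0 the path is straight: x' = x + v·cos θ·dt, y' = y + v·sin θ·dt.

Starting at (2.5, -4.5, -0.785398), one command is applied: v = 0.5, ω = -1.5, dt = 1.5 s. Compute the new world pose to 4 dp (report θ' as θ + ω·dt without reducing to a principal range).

(2.2996, -5.0672, -3.0354)

θ' = -0.7854 + -1.5·1.5 = -3.0354
R = v/ω = 0.5/-1.5 = -0.3333
x' = 2.5 + -0.3333·(sin -3.0354 − sin -0.7854) = 2.2996
y' = -4.5 − -0.3333·(cos -3.0354 − cos -0.7854) = -5.0672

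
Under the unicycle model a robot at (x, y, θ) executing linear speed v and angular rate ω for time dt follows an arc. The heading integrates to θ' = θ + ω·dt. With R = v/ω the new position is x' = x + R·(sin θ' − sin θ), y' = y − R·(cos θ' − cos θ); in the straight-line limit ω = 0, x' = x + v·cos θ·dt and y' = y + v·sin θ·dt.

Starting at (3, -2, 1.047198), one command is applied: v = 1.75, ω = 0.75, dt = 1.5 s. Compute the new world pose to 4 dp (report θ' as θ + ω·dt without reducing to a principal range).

(2.9032, 0.4869, 2.1722)

θ' = 1.0472 + 0.75·1.5 = 2.1722
R = v/ω = 1.75/0.75 = 2.3333
x' = 3 + 2.3333·(sin 2.1722 − sin 1.0472) = 2.9032
y' = -2 − 2.3333·(cos 2.1722 − cos 1.0472) = 0.4869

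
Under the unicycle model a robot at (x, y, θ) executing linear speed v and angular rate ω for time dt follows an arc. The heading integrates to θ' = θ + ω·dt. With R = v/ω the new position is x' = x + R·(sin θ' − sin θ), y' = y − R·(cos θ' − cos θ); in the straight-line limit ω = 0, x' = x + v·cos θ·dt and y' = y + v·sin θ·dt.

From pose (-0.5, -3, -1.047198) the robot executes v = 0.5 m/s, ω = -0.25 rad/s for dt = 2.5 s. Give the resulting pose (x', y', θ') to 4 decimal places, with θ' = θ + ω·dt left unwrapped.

θ' = -1.0472 + -0.25·2.5 = -1.6722
R = v/ω = 0.5/-0.25 = -2.0000
x' = -0.5 + -2.0000·(sin -1.6722 − sin -1.0472) = -0.2423
y' = -3 − -2.0000·(cos -1.6722 − cos -1.0472) = -4.2025

(-0.2423, -4.2025, -1.6722)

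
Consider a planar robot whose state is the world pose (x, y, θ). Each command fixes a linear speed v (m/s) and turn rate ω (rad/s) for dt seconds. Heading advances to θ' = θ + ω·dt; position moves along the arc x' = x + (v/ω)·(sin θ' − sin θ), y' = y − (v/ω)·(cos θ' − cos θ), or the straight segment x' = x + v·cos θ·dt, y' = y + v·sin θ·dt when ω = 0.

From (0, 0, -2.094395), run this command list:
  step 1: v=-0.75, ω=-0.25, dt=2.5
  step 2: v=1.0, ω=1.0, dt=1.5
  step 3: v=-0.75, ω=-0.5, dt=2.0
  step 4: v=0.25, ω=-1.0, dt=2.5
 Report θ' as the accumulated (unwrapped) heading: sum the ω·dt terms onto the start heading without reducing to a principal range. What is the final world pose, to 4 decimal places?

step 1: θ'=-2.7194 (R=3.0000) → pose (1.3688, 1.2366, -2.7194)
step 2: θ'=-1.2194 (R=1.0000) → pose (0.8397, -0.0198, -1.2194)
step 3: θ'=-2.2194 (R=1.5000) → pose (1.0526, 1.4026, -2.2194)
step 4: θ'=-4.7194 (R=-0.2500) → pose (0.6034, 1.5554, -4.7194)

(0.6034, 1.5554, -4.7194)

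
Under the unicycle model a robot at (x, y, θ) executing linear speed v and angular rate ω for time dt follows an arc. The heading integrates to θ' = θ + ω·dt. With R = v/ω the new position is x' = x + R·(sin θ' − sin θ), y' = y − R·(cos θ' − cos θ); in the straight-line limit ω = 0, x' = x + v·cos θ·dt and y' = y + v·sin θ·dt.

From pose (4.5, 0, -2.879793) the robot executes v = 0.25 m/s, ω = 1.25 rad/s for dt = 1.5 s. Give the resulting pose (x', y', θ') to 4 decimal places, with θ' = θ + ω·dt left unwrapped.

(4.3830, -0.3004, -1.0048)

θ' = -2.8798 + 1.25·1.5 = -1.0048
R = v/ω = 0.25/1.25 = 0.2000
x' = 4.5 + 0.2000·(sin -1.0048 − sin -2.8798) = 4.3830
y' = 0 − 0.2000·(cos -1.0048 − cos -2.8798) = -0.3004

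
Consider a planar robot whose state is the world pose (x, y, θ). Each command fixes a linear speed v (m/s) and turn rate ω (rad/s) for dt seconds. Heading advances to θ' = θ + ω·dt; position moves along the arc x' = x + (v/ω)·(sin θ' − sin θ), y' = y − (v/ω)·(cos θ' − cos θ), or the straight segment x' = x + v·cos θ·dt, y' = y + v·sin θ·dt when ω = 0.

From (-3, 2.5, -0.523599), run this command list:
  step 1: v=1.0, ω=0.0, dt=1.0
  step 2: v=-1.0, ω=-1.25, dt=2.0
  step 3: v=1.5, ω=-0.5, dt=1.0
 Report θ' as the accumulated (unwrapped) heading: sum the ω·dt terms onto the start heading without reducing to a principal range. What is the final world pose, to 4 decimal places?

step 1: θ'=-0.5236 (straight) → pose (-2.1340, 2.0000, -0.5236)
step 2: θ'=-3.0236 (R=0.8000) → pose (-1.8282, 3.4873, -3.0236)
step 3: θ'=-3.5236 (R=-3.0000) → pose (-3.2997, 3.6826, -3.5236)

(-3.2997, 3.6826, -3.5236)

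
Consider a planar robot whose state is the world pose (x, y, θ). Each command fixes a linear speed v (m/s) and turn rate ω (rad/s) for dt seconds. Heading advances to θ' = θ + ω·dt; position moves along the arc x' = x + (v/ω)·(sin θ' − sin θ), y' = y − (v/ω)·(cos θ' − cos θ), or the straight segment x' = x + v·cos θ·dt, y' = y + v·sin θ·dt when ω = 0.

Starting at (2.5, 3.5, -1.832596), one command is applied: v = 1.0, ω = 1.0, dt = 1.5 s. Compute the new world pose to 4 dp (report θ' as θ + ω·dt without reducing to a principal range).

(3.1394, 2.2960, -0.3326)

θ' = -1.8326 + 1.0·1.5 = -0.3326
R = v/ω = 1.0/1.0 = 1.0000
x' = 2.5 + 1.0000·(sin -0.3326 − sin -1.8326) = 3.1394
y' = 3.5 − 1.0000·(cos -0.3326 − cos -1.8326) = 2.2960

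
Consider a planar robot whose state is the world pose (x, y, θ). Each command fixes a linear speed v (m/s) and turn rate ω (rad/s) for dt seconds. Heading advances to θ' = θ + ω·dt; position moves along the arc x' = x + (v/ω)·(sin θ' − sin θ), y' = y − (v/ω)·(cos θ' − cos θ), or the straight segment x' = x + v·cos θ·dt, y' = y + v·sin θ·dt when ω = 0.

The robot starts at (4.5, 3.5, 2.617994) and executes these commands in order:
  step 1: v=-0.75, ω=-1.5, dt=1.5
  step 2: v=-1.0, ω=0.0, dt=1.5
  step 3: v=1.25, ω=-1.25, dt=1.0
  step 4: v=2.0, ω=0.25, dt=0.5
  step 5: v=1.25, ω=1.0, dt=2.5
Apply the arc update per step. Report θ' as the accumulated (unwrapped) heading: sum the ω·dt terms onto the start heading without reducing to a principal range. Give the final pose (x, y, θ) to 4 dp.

step 1: θ'=0.3680 (R=0.5000) → pose (4.4299, 2.6005, 0.3680)
step 2: θ'=0.3680 (straight) → pose (3.0303, 2.0608, 0.3680)
step 3: θ'=-0.8820 (R=-1.0000) → pose (4.1621, 1.7634, -0.8820)
step 4: θ'=-0.7570 (R=8.0000) → pose (4.8442, 1.0331, -0.7570)
step 5: θ'=1.7430 (R=1.2500) → pose (6.9341, 2.1559, 1.7430)

(6.9341, 2.1559, 1.7430)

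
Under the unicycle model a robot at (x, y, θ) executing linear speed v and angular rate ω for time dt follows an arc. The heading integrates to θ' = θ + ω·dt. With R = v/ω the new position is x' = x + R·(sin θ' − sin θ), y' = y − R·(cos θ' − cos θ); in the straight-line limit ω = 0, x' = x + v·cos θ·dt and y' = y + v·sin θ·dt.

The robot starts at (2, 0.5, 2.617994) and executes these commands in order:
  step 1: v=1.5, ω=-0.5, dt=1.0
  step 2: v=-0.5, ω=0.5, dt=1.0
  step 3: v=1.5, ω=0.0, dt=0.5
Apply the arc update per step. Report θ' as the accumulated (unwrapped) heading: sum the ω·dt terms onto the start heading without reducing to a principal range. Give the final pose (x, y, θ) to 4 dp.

step 1: θ'=2.1180 (R=-3.0000) → pose (0.9380, 1.5372, 2.1180)
step 2: θ'=2.6180 (R=-1.0000) → pose (1.2920, 1.1915, 2.6180)
step 3: θ'=2.6180 (straight) → pose (0.6425, 1.5665, 2.6180)

(0.6425, 1.5665, 2.6180)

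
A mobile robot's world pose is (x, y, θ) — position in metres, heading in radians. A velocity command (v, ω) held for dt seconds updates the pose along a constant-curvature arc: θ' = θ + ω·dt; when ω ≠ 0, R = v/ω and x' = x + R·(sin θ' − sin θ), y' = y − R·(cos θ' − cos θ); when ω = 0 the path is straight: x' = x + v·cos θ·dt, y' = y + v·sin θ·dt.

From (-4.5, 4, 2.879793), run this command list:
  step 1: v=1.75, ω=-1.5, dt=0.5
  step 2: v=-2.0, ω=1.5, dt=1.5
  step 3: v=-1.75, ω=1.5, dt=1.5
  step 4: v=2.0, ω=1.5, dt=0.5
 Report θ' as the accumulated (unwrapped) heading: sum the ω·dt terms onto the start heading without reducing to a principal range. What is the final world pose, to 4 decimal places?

step 1: θ'=2.1298 (R=-1.1667) → pose (-5.1871, 4.5082, 2.1298)
step 2: θ'=4.3798 (R=-1.3333) → pose (-2.7965, 4.7800, 4.3798)
step 3: θ'=6.6298 (R=-1.1667) → pose (-4.2955, 6.2582, 6.6298)
step 4: θ'=7.3798 (R=1.3333) → pose (-3.5623, 6.9034, 7.3798)

(-3.5623, 6.9034, 7.3798)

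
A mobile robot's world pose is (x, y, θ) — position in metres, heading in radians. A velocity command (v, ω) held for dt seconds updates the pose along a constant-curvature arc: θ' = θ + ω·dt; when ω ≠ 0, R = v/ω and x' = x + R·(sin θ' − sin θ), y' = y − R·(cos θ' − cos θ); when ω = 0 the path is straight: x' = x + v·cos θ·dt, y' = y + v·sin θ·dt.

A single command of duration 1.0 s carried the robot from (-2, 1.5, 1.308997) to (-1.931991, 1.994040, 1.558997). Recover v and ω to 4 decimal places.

v = 0.5000, ω = 0.2500

Δθ = 1.558997 − 1.308997 = 0.250000
ω = Δθ/dt = 0.250000/1.0 = 0.2500
R = −Δy/(cos θ' − cos θ) = 2.0000
v = R·ω = 2.0000·0.2500 = 0.5000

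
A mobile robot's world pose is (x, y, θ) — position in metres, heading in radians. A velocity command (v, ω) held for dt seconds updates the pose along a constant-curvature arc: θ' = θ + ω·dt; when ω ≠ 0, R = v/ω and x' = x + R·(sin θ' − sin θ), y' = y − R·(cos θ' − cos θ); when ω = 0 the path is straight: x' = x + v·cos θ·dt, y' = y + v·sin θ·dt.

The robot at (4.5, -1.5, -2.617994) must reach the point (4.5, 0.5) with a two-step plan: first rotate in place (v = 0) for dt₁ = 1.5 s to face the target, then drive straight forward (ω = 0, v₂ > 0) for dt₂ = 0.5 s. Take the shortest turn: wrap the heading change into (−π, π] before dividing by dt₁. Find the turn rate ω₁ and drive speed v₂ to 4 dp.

ω₁ = -1.3963, v₂ = 4.0000

heading to target = atan2(0.5−-1.5, 4.5−4.5) = 1.5708
Δθ = wrap(1.5708 − -2.6180) = -2.0944; ω₁ = Δθ/dt₁ = -1.3963
distance = √((4.5−4.5)² + (0.5−-1.5)²) = 2.0000; v₂ = distance/dt₂ = 4.0000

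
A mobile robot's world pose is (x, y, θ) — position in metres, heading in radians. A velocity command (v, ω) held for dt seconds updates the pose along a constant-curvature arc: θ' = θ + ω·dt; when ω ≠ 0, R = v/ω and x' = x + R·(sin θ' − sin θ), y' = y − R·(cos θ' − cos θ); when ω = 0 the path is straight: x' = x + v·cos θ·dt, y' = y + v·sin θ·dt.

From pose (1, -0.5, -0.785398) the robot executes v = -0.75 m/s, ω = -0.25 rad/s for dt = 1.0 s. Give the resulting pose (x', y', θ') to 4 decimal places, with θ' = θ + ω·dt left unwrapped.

θ' = -0.7854 + -0.25·1.0 = -1.0354
R = v/ω = -0.75/-0.25 = 3.0000
x' = 1 + 3.0000·(sin -1.0354 − sin -0.7854) = 0.5411
y' = -0.5 − 3.0000·(cos -1.0354 − cos -0.7854) = 0.0908

(0.5411, 0.0908, -1.0354)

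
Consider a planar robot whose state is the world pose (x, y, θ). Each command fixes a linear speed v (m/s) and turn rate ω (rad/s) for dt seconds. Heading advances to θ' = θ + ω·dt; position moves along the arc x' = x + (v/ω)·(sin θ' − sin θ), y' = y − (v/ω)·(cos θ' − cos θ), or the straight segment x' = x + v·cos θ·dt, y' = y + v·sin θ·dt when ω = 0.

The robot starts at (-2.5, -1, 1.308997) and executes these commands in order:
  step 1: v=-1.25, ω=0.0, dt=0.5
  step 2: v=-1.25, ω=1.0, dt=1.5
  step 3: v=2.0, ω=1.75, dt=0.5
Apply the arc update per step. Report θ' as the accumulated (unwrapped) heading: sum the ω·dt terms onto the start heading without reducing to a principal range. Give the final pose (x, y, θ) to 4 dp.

step 1: θ'=1.3090 (straight) → pose (-2.6618, -1.6037, 1.3090)
step 2: θ'=2.8090 (R=-1.2500) → pose (-1.8625, -3.1087, 2.8090)
step 3: θ'=3.6840 (R=1.1429) → pose (-2.8256, -3.2101, 3.6840)

(-2.8256, -3.2101, 3.6840)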